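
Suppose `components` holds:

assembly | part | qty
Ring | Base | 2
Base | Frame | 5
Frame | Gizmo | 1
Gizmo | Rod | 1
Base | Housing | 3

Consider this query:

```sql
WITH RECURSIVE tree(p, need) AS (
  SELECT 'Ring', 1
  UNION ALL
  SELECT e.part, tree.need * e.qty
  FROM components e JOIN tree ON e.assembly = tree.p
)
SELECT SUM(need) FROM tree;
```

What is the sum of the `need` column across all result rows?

39

Base: (Ring, need=1).
Iteration 1: components of {Ring} -> Base = 1*2 = 2.
Iteration 2: components of {Base} -> Frame = 2*5 = 10, Housing = 2*3 = 6.
Iteration 3: components of {Frame,Housing} -> Gizmo = 10*1 = 10.
Iteration 4: components of {Gizmo} -> Rod = 10*1 = 10.
Iteration 5: no further components; recursion stops.
SUM(need) = 1 + 2 + 10 + 6 + 10 + 10 = 39.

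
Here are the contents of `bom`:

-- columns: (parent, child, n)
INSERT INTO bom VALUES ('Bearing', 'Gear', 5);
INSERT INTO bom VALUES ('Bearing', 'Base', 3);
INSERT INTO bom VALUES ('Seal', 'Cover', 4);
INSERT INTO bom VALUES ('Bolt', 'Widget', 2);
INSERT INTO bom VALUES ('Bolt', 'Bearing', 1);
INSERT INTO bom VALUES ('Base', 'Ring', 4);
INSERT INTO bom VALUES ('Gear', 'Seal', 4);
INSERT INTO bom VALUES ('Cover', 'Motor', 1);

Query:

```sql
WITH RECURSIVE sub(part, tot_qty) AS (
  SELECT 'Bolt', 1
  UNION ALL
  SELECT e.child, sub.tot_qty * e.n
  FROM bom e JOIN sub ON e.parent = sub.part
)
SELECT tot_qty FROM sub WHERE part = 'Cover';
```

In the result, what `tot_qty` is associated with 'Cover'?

Base: (Bolt, tot_qty=1).
Iteration 1: components of {Bolt} -> Bearing = 1*1 = 1, Widget = 1*2 = 2.
Iteration 2: components of {Bearing,Widget} -> Base = 1*3 = 3, Gear = 1*5 = 5.
Iteration 3: components of {Base,Gear} -> Ring = 3*4 = 12, Seal = 5*4 = 20.
Iteration 4: components of {Ring,Seal} -> Cover = 20*4 = 80.
Iteration 5: components of {Cover} -> Motor = 80*1 = 80.
Iteration 6: no further components; recursion stops.

80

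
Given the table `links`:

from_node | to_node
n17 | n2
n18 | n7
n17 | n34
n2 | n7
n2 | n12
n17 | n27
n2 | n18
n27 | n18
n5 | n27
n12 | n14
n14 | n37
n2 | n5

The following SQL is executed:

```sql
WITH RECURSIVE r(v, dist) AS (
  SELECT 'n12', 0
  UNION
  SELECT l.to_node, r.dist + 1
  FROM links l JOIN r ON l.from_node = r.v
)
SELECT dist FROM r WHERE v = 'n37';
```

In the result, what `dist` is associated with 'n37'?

Base: (n12, dist=0).
Iteration 1: edges from {n12} -> (n14, dist=1).
Iteration 2: edges from {n14} -> (n37, dist=2).
Iteration 3: no outgoing edges from {n37}; recursion stops.

2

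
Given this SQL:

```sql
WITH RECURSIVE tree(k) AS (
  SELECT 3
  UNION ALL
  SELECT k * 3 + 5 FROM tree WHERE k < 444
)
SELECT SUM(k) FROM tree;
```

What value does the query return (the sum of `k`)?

1987

Base: k=3.
Iteration 1: 3 < 444 holds -> k = 3 * 3 + 5 = 14.
Iteration 2: 14 < 444 holds -> k = 14 * 3 + 5 = 47.
Iteration 3: 47 < 444 holds -> k = 47 * 3 + 5 = 146.
Iteration 4: 146 < 444 holds -> k = 146 * 3 + 5 = 443.
Iteration 5: 443 < 444 holds -> k = 443 * 3 + 5 = 1334.
Iteration 6: 1334 < 444 fails; recursion stops.
SUM(k) = 3 + 14 + 47 + 146 + 443 + 1334 = 1987.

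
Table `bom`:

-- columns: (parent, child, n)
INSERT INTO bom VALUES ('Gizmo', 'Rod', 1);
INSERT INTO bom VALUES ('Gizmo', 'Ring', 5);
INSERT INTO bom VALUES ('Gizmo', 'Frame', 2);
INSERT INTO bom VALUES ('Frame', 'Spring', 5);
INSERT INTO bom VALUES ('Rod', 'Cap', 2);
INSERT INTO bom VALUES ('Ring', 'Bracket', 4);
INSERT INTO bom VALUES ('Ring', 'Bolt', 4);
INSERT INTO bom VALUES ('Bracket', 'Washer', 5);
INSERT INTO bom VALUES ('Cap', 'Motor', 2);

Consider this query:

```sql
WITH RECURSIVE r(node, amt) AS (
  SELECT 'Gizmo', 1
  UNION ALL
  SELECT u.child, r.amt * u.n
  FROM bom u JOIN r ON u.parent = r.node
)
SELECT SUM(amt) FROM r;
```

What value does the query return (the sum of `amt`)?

165

Base: (Gizmo, amt=1).
Iteration 1: components of {Gizmo} -> Frame = 1*2 = 2, Ring = 1*5 = 5, Rod = 1*1 = 1.
Iteration 2: components of {Frame,Ring,Rod} -> Bolt = 5*4 = 20, Bracket = 5*4 = 20, Cap = 1*2 = 2, Spring = 2*5 = 10.
Iteration 3: components of {Bolt,Bracket,Cap,Spring} -> Motor = 2*2 = 4, Washer = 20*5 = 100.
Iteration 4: no further components; recursion stops.
SUM(amt) = 1 + 1 + 5 + 2 + 2 + 20 + 20 + 10 + 4 + 100 = 165.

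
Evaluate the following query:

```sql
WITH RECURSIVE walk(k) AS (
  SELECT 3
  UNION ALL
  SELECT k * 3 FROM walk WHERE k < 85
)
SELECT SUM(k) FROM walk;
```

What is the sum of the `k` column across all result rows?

363

Base: k=3.
Iteration 1: 3 < 85 holds -> k = 3 * 3 = 9.
Iteration 2: 9 < 85 holds -> k = 9 * 3 = 27.
Iteration 3: 27 < 85 holds -> k = 27 * 3 = 81.
Iteration 4: 81 < 85 holds -> k = 81 * 3 = 243.
Iteration 5: 243 < 85 fails; recursion stops.
SUM(k) = 3 + 9 + 27 + 81 + 243 = 363.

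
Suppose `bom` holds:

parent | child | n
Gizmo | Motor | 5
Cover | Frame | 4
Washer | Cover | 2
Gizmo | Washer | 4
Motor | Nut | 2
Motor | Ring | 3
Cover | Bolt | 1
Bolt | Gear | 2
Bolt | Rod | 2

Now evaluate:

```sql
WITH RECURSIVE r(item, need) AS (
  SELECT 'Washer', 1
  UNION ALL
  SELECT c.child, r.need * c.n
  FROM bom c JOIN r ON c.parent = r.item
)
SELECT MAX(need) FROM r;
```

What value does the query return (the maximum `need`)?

Base: (Washer, need=1).
Iteration 1: components of {Washer} -> Cover = 1*2 = 2.
Iteration 2: components of {Cover} -> Bolt = 2*1 = 2, Frame = 2*4 = 8.
Iteration 3: components of {Bolt,Frame} -> Gear = 2*2 = 4, Rod = 2*2 = 4.
Iteration 4: no further components; recursion stops.
need values: 1, 2, 2, 8, 4, 4; the maximum is 8.

8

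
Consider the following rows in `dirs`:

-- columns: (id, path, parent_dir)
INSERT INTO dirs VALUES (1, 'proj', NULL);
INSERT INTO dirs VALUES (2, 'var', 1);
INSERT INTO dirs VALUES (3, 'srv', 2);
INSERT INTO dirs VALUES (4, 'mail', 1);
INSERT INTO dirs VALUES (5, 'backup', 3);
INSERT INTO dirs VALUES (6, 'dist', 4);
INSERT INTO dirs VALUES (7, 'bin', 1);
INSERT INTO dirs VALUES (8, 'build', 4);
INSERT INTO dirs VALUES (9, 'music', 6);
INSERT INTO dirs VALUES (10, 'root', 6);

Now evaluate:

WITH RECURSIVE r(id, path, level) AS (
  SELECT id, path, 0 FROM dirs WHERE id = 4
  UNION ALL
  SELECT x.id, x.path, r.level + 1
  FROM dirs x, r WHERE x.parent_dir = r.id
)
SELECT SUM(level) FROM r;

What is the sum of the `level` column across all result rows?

6

Base: id=4 (mail) at level 0.
Iteration 1: rows with parent_dir in {4} -> dist (id 6, level 1), build (id 8, level 1).
Iteration 2: rows with parent_dir in {6,8} -> music (id 9, level 2), root (id 10, level 2).
Iteration 3: no rows with parent_dir in {9,10}; recursion stops.
SUM(level) = 0 + 1 + 1 + 2 + 2 = 6.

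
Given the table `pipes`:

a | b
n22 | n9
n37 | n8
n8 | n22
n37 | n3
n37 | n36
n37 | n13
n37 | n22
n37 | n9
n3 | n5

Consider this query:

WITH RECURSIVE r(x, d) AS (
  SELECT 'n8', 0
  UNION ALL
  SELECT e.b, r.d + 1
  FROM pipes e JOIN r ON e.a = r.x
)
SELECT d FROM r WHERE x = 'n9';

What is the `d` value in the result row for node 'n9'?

2

Base: (n8, d=0).
Iteration 1: edges from {n8} -> (n22, d=1).
Iteration 2: edges from {n22} -> (n9, d=2).
Iteration 3: no outgoing edges from {n9}; recursion stops.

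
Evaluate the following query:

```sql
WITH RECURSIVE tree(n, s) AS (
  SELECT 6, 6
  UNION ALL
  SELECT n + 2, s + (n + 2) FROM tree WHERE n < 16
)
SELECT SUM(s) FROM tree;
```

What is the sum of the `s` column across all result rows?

196

Base: n=6, s=6.
Iteration 1: 6 < 16 holds -> n = 6 + 2 = 8, s = 6 + 8 = 14.
Iteration 2: 8 < 16 holds -> n = 8 + 2 = 10, s = 14 + 10 = 24.
Iteration 3: 10 < 16 holds -> n = 10 + 2 = 12, s = 24 + 12 = 36.
Iteration 4: 12 < 16 holds -> n = 12 + 2 = 14, s = 36 + 14 = 50.
Iteration 5: 14 < 16 holds -> n = 14 + 2 = 16, s = 50 + 16 = 66.
Iteration 6: 16 < 16 fails; recursion stops.
SUM(s) = 6 + 14 + 24 + 36 + 50 + 66 = 196.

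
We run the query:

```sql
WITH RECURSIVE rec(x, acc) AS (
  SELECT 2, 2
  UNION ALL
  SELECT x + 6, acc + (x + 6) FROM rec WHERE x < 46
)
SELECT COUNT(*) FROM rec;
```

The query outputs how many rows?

Base: x=2, acc=2.
Iteration 1: 2 < 46 holds -> x = 2 + 6 = 8, acc = 2 + 8 = 10.
Iteration 2: 8 < 46 holds -> x = 8 + 6 = 14, acc = 10 + 14 = 24.
Iteration 3: 14 < 46 holds -> x = 14 + 6 = 20, acc = 24 + 20 = 44.
Iteration 4: 20 < 46 holds -> x = 20 + 6 = 26, acc = 44 + 26 = 70.
Iteration 5: 26 < 46 holds -> x = 26 + 6 = 32, acc = 70 + 32 = 102.
Iteration 6: 32 < 46 holds -> x = 32 + 6 = 38, acc = 102 + 38 = 140.
Iteration 7: 38 < 46 holds -> x = 38 + 6 = 44, acc = 140 + 44 = 184.
Iteration 8: 44 < 46 holds -> x = 44 + 6 = 50, acc = 184 + 50 = 234.
Iteration 9: 50 < 46 fails; recursion stops.
Total rows emitted: 9.

9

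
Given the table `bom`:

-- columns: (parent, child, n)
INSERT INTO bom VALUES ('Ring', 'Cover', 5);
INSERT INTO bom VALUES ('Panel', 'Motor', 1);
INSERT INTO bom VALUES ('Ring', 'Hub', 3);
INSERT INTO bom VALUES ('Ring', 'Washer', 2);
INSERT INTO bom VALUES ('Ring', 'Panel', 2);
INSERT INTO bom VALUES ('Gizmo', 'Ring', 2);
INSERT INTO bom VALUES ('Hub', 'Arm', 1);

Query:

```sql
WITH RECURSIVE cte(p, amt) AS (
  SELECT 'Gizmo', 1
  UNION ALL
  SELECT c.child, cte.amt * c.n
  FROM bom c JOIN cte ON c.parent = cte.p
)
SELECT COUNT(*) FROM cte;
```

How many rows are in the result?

Base: (Gizmo, amt=1).
Iteration 1: components of {Gizmo} -> Ring = 1*2 = 2.
Iteration 2: components of {Ring} -> Cover = 2*5 = 10, Hub = 2*3 = 6, Panel = 2*2 = 4, Washer = 2*2 = 4.
Iteration 3: components of {Cover,Hub,Panel,Washer} -> Arm = 6*1 = 6, Motor = 4*1 = 4.
Iteration 4: no further components; recursion stops.
Total rows emitted: 8.

8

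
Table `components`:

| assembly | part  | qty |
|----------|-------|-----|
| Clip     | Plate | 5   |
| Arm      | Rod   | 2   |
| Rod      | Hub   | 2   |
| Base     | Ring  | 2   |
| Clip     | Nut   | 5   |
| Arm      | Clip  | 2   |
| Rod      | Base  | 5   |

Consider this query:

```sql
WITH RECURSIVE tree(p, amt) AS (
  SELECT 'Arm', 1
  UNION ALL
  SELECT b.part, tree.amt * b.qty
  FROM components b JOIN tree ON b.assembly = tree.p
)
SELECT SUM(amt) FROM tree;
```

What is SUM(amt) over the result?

Base: (Arm, amt=1).
Iteration 1: components of {Arm} -> Clip = 1*2 = 2, Rod = 1*2 = 2.
Iteration 2: components of {Clip,Rod} -> Base = 2*5 = 10, Hub = 2*2 = 4, Nut = 2*5 = 10, Plate = 2*5 = 10.
Iteration 3: components of {Base,Hub,Nut,Plate} -> Ring = 10*2 = 20.
Iteration 4: no further components; recursion stops.
SUM(amt) = 1 + 2 + 2 + 10 + 10 + 10 + 4 + 20 = 59.

59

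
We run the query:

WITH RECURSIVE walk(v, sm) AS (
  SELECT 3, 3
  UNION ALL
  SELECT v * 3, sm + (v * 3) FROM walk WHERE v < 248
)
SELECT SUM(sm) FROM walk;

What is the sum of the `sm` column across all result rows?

1629

Base: v=3, sm=3.
Iteration 1: 3 < 248 holds -> v = 3 * 3 = 9, sm = 3 + 9 = 12.
Iteration 2: 9 < 248 holds -> v = 9 * 3 = 27, sm = 12 + 27 = 39.
Iteration 3: 27 < 248 holds -> v = 27 * 3 = 81, sm = 39 + 81 = 120.
Iteration 4: 81 < 248 holds -> v = 81 * 3 = 243, sm = 120 + 243 = 363.
Iteration 5: 243 < 248 holds -> v = 243 * 3 = 729, sm = 363 + 729 = 1092.
Iteration 6: 729 < 248 fails; recursion stops.
SUM(sm) = 3 + 12 + 39 + 120 + 363 + 1092 = 1629.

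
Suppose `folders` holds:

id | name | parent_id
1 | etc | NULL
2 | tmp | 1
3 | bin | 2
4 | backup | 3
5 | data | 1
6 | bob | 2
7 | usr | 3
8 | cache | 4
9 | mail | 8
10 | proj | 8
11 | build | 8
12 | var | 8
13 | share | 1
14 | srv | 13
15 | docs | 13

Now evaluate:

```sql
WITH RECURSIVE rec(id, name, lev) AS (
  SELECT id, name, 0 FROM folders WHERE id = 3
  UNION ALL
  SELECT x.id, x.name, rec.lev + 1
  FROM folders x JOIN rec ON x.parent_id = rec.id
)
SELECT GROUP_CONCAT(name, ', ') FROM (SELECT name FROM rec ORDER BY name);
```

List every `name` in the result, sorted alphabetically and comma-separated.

Base: id=3 (bin) at lev 0.
Iteration 1: rows with parent_id in {3} -> backup (id 4, lev 1), usr (id 7, lev 1).
Iteration 2: rows with parent_id in {4,7} -> cache (id 8, lev 2).
Iteration 3: rows with parent_id in {8} -> mail (id 9, lev 3), proj (id 10, lev 3), build (id 11, lev 3), var (id 12, lev 3).
Iteration 4: no rows with parent_id in {9,10,11,12}; recursion stops.

backup, bin, build, cache, mail, proj, usr, var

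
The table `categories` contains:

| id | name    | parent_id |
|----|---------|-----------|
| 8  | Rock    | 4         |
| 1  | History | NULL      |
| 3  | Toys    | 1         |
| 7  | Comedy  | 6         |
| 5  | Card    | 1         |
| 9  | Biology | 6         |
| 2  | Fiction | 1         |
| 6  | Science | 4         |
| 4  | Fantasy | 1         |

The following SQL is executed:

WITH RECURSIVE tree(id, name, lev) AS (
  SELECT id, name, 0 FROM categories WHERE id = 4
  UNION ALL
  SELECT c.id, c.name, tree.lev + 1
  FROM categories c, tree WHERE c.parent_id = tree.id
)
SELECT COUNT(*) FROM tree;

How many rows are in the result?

Base: id=4 (Fantasy) at lev 0.
Iteration 1: rows with parent_id in {4} -> Science (id 6, lev 1), Rock (id 8, lev 1).
Iteration 2: rows with parent_id in {6,8} -> Comedy (id 7, lev 2), Biology (id 9, lev 2).
Iteration 3: no rows with parent_id in {7,9}; recursion stops.
Total rows emitted: 5.

5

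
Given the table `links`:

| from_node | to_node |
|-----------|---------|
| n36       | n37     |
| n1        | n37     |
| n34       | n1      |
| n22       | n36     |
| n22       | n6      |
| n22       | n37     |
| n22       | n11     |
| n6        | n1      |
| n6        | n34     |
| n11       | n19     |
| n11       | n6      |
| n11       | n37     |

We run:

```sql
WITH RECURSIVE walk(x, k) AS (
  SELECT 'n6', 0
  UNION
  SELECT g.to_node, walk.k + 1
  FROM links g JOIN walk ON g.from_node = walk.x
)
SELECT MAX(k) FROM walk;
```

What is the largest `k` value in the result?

3

Base: (n6, k=0).
Iteration 1: edges from {n6} -> (n1, k=1), (n34, k=1).
Iteration 2: edges from {n1,n34} -> (n1, k=2), (n37, k=2).
Iteration 3: edges from {n1,n37} -> (n37, k=3).
Iteration 4: no outgoing edges from {n37}; recursion stops.
k values: 0, 1, 1, 2, 2, 3; the maximum is 3.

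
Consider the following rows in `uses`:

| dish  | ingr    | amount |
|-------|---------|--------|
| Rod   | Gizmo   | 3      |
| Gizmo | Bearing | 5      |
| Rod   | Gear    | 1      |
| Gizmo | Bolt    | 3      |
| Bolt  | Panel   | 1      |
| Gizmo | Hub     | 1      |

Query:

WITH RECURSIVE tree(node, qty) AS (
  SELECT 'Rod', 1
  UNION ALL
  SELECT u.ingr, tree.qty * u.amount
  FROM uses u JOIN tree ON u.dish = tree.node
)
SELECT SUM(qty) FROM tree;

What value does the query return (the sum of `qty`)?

41

Base: (Rod, qty=1).
Iteration 1: components of {Rod} -> Gear = 1*1 = 1, Gizmo = 1*3 = 3.
Iteration 2: components of {Gear,Gizmo} -> Bearing = 3*5 = 15, Bolt = 3*3 = 9, Hub = 3*1 = 3.
Iteration 3: components of {Bearing,Bolt,Hub} -> Panel = 9*1 = 9.
Iteration 4: no further components; recursion stops.
SUM(qty) = 1 + 3 + 1 + 15 + 9 + 3 + 9 = 41.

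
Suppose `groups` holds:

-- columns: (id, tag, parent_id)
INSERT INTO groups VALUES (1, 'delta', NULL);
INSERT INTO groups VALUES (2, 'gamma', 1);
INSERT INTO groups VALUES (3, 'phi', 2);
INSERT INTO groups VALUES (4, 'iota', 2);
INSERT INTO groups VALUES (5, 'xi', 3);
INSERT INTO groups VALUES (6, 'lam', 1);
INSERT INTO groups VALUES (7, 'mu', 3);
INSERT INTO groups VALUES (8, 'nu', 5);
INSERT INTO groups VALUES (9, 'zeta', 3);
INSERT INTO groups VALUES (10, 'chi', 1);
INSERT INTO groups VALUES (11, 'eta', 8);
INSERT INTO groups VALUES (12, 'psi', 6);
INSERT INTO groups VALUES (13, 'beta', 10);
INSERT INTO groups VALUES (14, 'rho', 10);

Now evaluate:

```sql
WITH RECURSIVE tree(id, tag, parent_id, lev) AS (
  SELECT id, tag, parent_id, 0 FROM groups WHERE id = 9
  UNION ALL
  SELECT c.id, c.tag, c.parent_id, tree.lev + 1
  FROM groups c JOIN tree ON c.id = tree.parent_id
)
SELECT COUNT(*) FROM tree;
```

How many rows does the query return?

Base: id=9 (zeta), parent_id=3, lev 0.
Iteration 1: join on id=3 -> phi (id 3, parent_id=2, lev 1).
Iteration 2: join on id=2 -> gamma (id 2, parent_id=1, lev 2).
Iteration 3: join on id=1 -> delta (id 1, parent_id=NULL, lev 3).
Iteration 4: parent_id is NULL; no match; recursion stops.
Total rows emitted: 4.

4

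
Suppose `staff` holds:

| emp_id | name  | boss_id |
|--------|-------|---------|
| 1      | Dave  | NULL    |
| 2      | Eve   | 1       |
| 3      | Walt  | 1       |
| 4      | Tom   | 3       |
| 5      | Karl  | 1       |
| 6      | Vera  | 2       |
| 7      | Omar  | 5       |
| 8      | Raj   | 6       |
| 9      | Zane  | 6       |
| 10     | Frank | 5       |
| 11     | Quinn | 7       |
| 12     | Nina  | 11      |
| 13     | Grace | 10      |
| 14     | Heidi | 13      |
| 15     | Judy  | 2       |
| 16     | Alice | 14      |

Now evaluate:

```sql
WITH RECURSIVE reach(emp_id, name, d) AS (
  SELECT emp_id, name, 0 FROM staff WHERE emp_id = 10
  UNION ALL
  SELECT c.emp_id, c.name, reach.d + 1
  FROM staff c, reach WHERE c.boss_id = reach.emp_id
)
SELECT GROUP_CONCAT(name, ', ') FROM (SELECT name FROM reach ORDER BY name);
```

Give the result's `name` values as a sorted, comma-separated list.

Alice, Frank, Grace, Heidi

Base: emp_id=10 (Frank) at d 0.
Iteration 1: rows with boss_id in {10} -> Grace (id 13, d 1).
Iteration 2: rows with boss_id in {13} -> Heidi (id 14, d 2).
Iteration 3: rows with boss_id in {14} -> Alice (id 16, d 3).
Iteration 4: no rows with boss_id in {16}; recursion stops.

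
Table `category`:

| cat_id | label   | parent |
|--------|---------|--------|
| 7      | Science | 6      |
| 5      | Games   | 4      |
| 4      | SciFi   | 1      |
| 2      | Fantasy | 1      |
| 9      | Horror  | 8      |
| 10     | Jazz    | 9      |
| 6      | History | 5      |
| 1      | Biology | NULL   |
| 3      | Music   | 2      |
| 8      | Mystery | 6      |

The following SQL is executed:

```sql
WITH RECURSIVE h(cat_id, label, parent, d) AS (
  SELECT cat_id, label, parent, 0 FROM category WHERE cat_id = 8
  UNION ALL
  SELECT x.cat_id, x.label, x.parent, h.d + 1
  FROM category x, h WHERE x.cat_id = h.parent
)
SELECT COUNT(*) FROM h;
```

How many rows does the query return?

5

Base: cat_id=8 (Mystery), parent=6, d 0.
Iteration 1: join on cat_id=6 -> History (id 6, parent=5, d 1).
Iteration 2: join on cat_id=5 -> Games (id 5, parent=4, d 2).
Iteration 3: join on cat_id=4 -> SciFi (id 4, parent=1, d 3).
Iteration 4: join on cat_id=1 -> Biology (id 1, parent=NULL, d 4).
Iteration 5: parent is NULL; no match; recursion stops.
Total rows emitted: 5.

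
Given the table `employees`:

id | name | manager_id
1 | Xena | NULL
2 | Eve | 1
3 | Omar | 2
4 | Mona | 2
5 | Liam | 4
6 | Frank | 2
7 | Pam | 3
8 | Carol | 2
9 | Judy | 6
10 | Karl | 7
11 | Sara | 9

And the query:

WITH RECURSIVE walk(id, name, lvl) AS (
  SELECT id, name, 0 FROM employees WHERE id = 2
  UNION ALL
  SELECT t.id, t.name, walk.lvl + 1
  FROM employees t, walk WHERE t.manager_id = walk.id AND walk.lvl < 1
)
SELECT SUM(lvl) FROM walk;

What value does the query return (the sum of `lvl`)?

4

Base: id=2 (Eve) at lvl 0.
Iteration 1: rows with manager_id in {2} -> Omar (id 3, lvl 1), Mona (id 4, lvl 1), Frank (id 6, lvl 1), Carol (id 8, lvl 1).
Iteration 2: lvl < 1 fails for all current rows; recursion stops.
SUM(lvl) = 0 + 1 + 1 + 1 + 1 = 4.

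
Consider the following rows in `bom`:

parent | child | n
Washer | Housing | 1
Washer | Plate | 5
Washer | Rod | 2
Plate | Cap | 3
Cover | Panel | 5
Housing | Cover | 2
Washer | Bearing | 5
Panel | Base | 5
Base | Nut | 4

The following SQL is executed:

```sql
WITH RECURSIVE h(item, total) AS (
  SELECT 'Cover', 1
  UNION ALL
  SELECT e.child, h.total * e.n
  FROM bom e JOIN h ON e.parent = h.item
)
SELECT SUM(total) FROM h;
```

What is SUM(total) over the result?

131

Base: (Cover, total=1).
Iteration 1: components of {Cover} -> Panel = 1*5 = 5.
Iteration 2: components of {Panel} -> Base = 5*5 = 25.
Iteration 3: components of {Base} -> Nut = 25*4 = 100.
Iteration 4: no further components; recursion stops.
SUM(total) = 1 + 5 + 25 + 100 = 131.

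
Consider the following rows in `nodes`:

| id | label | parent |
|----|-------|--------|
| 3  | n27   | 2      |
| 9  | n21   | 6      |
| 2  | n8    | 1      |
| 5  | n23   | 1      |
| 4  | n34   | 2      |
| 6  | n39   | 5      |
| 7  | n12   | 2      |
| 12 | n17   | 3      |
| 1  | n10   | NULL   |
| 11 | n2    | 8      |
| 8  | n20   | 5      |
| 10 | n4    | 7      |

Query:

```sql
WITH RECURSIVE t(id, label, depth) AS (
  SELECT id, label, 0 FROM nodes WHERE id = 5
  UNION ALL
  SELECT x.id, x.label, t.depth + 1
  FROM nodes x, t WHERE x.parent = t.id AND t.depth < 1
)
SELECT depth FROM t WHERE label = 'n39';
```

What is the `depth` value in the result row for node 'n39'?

Base: id=5 (n23) at depth 0.
Iteration 1: rows with parent in {5} -> n39 (id 6, depth 1), n20 (id 8, depth 1).
Iteration 2: depth < 1 fails for all current rows; recursion stops.

1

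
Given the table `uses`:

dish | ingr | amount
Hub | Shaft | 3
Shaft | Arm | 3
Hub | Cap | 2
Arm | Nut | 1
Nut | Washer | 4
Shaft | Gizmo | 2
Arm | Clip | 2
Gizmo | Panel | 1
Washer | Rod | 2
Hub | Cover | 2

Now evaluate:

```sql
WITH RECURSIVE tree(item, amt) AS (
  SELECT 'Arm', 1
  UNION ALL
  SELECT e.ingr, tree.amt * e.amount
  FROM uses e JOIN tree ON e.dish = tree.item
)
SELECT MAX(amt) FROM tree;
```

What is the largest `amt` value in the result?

Base: (Arm, amt=1).
Iteration 1: components of {Arm} -> Clip = 1*2 = 2, Nut = 1*1 = 1.
Iteration 2: components of {Clip,Nut} -> Washer = 1*4 = 4.
Iteration 3: components of {Washer} -> Rod = 4*2 = 8.
Iteration 4: no further components; recursion stops.
amt values: 1, 1, 2, 4, 8; the maximum is 8.

8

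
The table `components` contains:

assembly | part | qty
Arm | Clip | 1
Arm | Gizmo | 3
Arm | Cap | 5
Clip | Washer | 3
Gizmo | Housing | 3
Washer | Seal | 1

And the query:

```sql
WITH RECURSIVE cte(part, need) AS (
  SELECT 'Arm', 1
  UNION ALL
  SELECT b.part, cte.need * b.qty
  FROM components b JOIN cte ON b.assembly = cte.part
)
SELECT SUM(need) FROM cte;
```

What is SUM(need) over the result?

Base: (Arm, need=1).
Iteration 1: components of {Arm} -> Cap = 1*5 = 5, Clip = 1*1 = 1, Gizmo = 1*3 = 3.
Iteration 2: components of {Cap,Clip,Gizmo} -> Housing = 3*3 = 9, Washer = 1*3 = 3.
Iteration 3: components of {Housing,Washer} -> Seal = 3*1 = 3.
Iteration 4: no further components; recursion stops.
SUM(need) = 1 + 1 + 3 + 5 + 3 + 9 + 3 = 25.

25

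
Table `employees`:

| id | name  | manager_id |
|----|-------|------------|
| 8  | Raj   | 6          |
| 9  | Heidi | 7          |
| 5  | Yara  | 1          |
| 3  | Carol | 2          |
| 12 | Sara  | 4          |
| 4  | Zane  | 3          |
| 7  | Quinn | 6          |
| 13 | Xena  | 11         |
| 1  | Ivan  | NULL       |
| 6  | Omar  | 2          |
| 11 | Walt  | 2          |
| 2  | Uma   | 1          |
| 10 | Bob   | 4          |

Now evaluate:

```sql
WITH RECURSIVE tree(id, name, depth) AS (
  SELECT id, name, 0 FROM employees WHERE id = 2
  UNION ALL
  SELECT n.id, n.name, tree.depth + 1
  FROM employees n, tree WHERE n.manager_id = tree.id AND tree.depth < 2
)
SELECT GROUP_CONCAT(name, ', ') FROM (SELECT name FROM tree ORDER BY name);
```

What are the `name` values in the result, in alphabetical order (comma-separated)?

Carol, Omar, Quinn, Raj, Uma, Walt, Xena, Zane

Base: id=2 (Uma) at depth 0.
Iteration 1: rows with manager_id in {2} -> Carol (id 3, depth 1), Omar (id 6, depth 1), Walt (id 11, depth 1).
Iteration 2: rows with manager_id in {3,6,11} -> Zane (id 4, depth 2), Quinn (id 7, depth 2), Raj (id 8, depth 2), Xena (id 13, depth 2).
Iteration 3: depth < 2 fails for all current rows; recursion stops.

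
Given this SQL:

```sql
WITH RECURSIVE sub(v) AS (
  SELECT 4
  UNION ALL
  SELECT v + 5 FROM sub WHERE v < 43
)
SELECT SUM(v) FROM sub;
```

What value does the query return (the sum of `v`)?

216

Base: v=4.
Iteration 1: 4 < 43 holds -> v = 4 + 5 = 9.
Iteration 2: 9 < 43 holds -> v = 9 + 5 = 14.
Iteration 3: 14 < 43 holds -> v = 14 + 5 = 19.
Iteration 4: 19 < 43 holds -> v = 19 + 5 = 24.
Iteration 5: 24 < 43 holds -> v = 24 + 5 = 29.
Iteration 6: 29 < 43 holds -> v = 29 + 5 = 34.
Iteration 7: 34 < 43 holds -> v = 34 + 5 = 39.
Iteration 8: 39 < 43 holds -> v = 39 + 5 = 44.
Iteration 9: 44 < 43 fails; recursion stops.
SUM(v) = 4 + 9 + 14 + 19 + 24 + 29 + 34 + 39 + 44 = 216.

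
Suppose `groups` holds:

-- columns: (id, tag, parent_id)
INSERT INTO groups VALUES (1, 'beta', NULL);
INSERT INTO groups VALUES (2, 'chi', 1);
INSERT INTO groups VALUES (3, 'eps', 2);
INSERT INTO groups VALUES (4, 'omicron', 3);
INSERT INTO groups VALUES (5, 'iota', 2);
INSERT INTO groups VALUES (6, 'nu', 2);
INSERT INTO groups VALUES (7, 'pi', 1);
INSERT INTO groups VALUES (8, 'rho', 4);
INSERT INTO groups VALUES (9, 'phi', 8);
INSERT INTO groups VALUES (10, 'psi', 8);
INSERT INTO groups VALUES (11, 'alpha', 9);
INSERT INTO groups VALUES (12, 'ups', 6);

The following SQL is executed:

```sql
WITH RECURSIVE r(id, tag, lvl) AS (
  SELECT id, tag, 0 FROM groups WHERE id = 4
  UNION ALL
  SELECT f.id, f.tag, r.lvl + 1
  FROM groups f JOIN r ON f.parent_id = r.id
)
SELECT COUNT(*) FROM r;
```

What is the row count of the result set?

Base: id=4 (omicron) at lvl 0.
Iteration 1: rows with parent_id in {4} -> rho (id 8, lvl 1).
Iteration 2: rows with parent_id in {8} -> phi (id 9, lvl 2), psi (id 10, lvl 2).
Iteration 3: rows with parent_id in {9,10} -> alpha (id 11, lvl 3).
Iteration 4: no rows with parent_id in {11}; recursion stops.
Total rows emitted: 5.

5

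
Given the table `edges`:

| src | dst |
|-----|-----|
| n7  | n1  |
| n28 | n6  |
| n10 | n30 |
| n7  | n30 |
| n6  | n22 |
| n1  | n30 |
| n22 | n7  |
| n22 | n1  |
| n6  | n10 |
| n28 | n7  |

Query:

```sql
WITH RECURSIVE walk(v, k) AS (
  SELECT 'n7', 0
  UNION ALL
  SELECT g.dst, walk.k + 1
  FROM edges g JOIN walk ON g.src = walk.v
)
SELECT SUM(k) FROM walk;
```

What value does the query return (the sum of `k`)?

Base: (n7, k=0).
Iteration 1: edges from {n7} -> (n1, k=1), (n30, k=1).
Iteration 2: edges from {n1,n30} -> (n30, k=2).
Iteration 3: no outgoing edges from {n30}; recursion stops.
SUM(k) = 0 + 1 + 1 + 2 = 4.

4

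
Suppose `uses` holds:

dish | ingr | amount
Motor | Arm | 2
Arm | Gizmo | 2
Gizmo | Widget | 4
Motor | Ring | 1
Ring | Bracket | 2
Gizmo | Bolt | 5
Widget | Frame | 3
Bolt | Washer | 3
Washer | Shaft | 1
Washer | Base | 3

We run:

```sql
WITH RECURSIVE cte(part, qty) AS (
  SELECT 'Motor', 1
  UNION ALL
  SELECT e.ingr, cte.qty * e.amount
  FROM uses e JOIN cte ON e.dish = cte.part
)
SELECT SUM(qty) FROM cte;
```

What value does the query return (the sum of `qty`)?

Base: (Motor, qty=1).
Iteration 1: components of {Motor} -> Arm = 1*2 = 2, Ring = 1*1 = 1.
Iteration 2: components of {Arm,Ring} -> Bracket = 1*2 = 2, Gizmo = 2*2 = 4.
Iteration 3: components of {Bracket,Gizmo} -> Bolt = 4*5 = 20, Widget = 4*4 = 16.
Iteration 4: components of {Bolt,Widget} -> Frame = 16*3 = 48, Washer = 20*3 = 60.
Iteration 5: components of {Frame,Washer} -> Base = 60*3 = 180, Shaft = 60*1 = 60.
Iteration 6: no further components; recursion stops.
SUM(qty) = 1 + 2 + 1 + 4 + 2 + 16 + 20 + 48 + 60 + 60 + 180 = 394.

394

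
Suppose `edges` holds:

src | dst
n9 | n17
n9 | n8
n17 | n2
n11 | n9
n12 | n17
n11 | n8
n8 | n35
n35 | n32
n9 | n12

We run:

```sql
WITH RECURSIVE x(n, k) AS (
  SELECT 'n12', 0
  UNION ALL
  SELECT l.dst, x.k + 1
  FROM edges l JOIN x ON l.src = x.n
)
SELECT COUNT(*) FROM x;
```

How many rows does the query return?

Base: (n12, k=0).
Iteration 1: edges from {n12} -> (n17, k=1).
Iteration 2: edges from {n17} -> (n2, k=2).
Iteration 3: no outgoing edges from {n2}; recursion stops.
Total rows emitted: 3.

3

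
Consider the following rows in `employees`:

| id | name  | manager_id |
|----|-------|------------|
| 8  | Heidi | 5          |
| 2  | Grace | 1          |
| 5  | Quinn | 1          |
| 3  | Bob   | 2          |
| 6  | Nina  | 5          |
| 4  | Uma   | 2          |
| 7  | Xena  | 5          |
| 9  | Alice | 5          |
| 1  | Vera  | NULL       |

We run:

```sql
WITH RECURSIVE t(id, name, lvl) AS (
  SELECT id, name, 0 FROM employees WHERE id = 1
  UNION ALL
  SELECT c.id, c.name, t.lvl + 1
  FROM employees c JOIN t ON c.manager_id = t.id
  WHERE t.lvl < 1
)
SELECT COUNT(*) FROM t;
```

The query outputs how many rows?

Base: id=1 (Vera) at lvl 0.
Iteration 1: rows with manager_id in {1} -> Grace (id 2, lvl 1), Quinn (id 5, lvl 1).
Iteration 2: lvl < 1 fails for all current rows; recursion stops.
Total rows emitted: 3.

3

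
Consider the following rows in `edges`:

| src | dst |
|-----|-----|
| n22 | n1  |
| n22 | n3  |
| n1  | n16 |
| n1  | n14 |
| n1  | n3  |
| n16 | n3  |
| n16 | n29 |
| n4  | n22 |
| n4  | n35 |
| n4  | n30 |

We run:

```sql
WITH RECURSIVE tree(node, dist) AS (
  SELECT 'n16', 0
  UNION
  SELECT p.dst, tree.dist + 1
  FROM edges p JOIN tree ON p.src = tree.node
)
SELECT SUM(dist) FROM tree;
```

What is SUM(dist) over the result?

2

Base: (n16, dist=0).
Iteration 1: edges from {n16} -> (n29, dist=1), (n3, dist=1).
Iteration 2: no outgoing edges from {n29,n3}; recursion stops.
SUM(dist) = 0 + 1 + 1 = 2.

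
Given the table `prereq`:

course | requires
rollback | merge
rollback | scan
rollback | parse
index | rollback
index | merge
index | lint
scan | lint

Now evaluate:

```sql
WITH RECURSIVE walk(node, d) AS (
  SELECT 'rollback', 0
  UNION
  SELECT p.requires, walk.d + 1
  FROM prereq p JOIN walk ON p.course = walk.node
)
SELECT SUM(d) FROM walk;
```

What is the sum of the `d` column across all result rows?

5

Base: (rollback, d=0).
Iteration 1: edges from {rollback} -> (merge, d=1), (parse, d=1), (scan, d=1).
Iteration 2: edges from {merge,parse,scan} -> (lint, d=2).
Iteration 3: no outgoing edges from {lint}; recursion stops.
SUM(d) = 0 + 1 + 1 + 1 + 2 = 5.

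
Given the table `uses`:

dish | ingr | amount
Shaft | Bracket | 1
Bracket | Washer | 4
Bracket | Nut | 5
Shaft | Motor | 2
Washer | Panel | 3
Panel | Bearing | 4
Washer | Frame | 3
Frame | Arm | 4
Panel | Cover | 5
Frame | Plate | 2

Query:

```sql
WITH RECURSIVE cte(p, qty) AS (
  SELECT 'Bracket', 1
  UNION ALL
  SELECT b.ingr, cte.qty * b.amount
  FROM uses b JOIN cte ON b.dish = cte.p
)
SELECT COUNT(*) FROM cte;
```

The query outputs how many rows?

9

Base: (Bracket, qty=1).
Iteration 1: components of {Bracket} -> Nut = 1*5 = 5, Washer = 1*4 = 4.
Iteration 2: components of {Nut,Washer} -> Frame = 4*3 = 12, Panel = 4*3 = 12.
Iteration 3: components of {Frame,Panel} -> Arm = 12*4 = 48, Bearing = 12*4 = 48, Cover = 12*5 = 60, Plate = 12*2 = 24.
Iteration 4: no further components; recursion stops.
Total rows emitted: 9.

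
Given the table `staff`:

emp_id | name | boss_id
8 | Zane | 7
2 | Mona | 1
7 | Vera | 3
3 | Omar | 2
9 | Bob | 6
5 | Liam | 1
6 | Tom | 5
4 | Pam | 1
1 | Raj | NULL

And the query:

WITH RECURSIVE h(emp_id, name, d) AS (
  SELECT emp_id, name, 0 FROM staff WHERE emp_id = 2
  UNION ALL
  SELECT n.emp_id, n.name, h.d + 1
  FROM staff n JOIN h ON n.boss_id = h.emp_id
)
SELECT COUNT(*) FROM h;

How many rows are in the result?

Base: emp_id=2 (Mona) at d 0.
Iteration 1: rows with boss_id in {2} -> Omar (id 3, d 1).
Iteration 2: rows with boss_id in {3} -> Vera (id 7, d 2).
Iteration 3: rows with boss_id in {7} -> Zane (id 8, d 3).
Iteration 4: no rows with boss_id in {8}; recursion stops.
Total rows emitted: 4.

4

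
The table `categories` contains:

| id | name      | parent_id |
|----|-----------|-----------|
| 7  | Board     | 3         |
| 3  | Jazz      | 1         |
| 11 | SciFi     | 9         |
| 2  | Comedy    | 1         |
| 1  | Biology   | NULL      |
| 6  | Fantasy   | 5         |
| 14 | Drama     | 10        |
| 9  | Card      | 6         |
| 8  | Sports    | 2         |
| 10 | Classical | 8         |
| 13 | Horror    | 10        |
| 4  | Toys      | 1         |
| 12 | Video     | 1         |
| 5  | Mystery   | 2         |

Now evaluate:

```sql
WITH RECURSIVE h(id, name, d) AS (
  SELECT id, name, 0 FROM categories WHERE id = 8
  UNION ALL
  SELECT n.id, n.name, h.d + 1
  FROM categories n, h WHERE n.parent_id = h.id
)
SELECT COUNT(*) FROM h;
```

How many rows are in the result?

Base: id=8 (Sports) at d 0.
Iteration 1: rows with parent_id in {8} -> Classical (id 10, d 1).
Iteration 2: rows with parent_id in {10} -> Horror (id 13, d 2), Drama (id 14, d 2).
Iteration 3: no rows with parent_id in {13,14}; recursion stops.
Total rows emitted: 4.

4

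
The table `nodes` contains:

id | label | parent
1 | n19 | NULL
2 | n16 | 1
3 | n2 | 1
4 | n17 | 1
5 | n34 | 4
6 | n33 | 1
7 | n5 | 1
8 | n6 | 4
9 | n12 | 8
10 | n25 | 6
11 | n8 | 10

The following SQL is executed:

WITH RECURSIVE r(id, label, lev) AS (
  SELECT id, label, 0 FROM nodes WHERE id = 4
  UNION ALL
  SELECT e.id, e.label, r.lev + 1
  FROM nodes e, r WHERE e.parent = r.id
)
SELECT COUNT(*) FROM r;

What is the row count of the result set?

4

Base: id=4 (n17) at lev 0.
Iteration 1: rows with parent in {4} -> n34 (id 5, lev 1), n6 (id 8, lev 1).
Iteration 2: rows with parent in {5,8} -> n12 (id 9, lev 2).
Iteration 3: no rows with parent in {9}; recursion stops.
Total rows emitted: 4.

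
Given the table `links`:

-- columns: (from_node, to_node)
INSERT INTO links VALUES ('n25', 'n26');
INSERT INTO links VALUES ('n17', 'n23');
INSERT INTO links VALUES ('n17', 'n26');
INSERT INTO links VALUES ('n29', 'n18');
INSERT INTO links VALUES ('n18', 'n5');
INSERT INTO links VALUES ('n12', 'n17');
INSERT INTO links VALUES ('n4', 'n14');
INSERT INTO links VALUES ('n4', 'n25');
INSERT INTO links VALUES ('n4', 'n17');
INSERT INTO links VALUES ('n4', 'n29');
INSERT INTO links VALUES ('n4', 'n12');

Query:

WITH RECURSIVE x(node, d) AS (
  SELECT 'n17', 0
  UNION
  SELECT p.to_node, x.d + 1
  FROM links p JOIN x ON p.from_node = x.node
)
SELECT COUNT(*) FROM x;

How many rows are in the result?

3

Base: (n17, d=0).
Iteration 1: edges from {n17} -> (n23, d=1), (n26, d=1).
Iteration 2: no outgoing edges from {n23,n26}; recursion stops.
Total rows emitted: 3.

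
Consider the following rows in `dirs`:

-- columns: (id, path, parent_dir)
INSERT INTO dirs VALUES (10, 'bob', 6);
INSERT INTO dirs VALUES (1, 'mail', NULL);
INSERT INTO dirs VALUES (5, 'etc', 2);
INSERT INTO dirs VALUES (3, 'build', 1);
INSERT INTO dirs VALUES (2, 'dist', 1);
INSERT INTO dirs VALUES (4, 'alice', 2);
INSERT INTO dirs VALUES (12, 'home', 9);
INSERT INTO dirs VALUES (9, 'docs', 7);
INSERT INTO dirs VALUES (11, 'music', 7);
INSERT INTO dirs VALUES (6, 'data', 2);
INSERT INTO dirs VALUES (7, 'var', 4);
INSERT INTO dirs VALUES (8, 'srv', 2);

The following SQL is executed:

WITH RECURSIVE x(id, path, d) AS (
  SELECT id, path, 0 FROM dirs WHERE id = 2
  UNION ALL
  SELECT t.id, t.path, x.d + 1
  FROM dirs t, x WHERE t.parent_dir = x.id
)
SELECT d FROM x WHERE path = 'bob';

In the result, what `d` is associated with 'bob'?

2

Base: id=2 (dist) at d 0.
Iteration 1: rows with parent_dir in {2} -> alice (id 4, d 1), etc (id 5, d 1), data (id 6, d 1), srv (id 8, d 1).
Iteration 2: rows with parent_dir in {4,5,6,8} -> var (id 7, d 2), bob (id 10, d 2).
Iteration 3: rows with parent_dir in {7,10} -> docs (id 9, d 3), music (id 11, d 3).
Iteration 4: rows with parent_dir in {9,11} -> home (id 12, d 4).
Iteration 5: no rows with parent_dir in {12}; recursion stops.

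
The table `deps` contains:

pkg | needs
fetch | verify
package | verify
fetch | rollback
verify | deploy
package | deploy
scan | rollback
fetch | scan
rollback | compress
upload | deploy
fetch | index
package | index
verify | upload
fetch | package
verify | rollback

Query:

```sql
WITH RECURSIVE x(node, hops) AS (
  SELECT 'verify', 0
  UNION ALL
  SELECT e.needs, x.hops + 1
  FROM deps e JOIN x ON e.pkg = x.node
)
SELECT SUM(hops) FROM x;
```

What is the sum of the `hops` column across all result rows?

Base: (verify, hops=0).
Iteration 1: edges from {verify} -> (deploy, hops=1), (rollback, hops=1), (upload, hops=1).
Iteration 2: edges from {deploy,rollback,upload} -> (compress, hops=2), (deploy, hops=2).
Iteration 3: no outgoing edges from {compress,deploy}; recursion stops.
SUM(hops) = 0 + 1 + 1 + 1 + 2 + 2 = 7.

7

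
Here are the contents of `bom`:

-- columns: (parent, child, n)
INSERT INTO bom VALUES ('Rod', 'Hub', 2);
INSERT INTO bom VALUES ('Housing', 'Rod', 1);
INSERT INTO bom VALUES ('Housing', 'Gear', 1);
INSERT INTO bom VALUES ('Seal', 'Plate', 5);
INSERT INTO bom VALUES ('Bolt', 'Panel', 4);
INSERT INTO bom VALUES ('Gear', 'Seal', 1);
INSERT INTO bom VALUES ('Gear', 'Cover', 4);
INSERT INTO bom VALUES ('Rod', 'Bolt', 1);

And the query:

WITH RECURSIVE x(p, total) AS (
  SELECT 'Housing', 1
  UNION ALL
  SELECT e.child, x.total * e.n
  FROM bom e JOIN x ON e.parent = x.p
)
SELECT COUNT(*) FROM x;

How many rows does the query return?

9

Base: (Housing, total=1).
Iteration 1: components of {Housing} -> Gear = 1*1 = 1, Rod = 1*1 = 1.
Iteration 2: components of {Gear,Rod} -> Bolt = 1*1 = 1, Cover = 1*4 = 4, Hub = 1*2 = 2, Seal = 1*1 = 1.
Iteration 3: components of {Bolt,Cover,Hub,Seal} -> Panel = 1*4 = 4, Plate = 1*5 = 5.
Iteration 4: no further components; recursion stops.
Total rows emitted: 9.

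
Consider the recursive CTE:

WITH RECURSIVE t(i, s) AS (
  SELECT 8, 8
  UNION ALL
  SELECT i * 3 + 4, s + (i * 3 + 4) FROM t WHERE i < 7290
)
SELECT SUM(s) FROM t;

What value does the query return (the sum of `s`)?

49088

Base: i=8, s=8.
Iteration 1: 8 < 7290 holds -> i = 8 * 3 + 4 = 28, s = 8 + 28 = 36.
Iteration 2: 28 < 7290 holds -> i = 28 * 3 + 4 = 88, s = 36 + 88 = 124.
Iteration 3: 88 < 7290 holds -> i = 88 * 3 + 4 = 268, s = 124 + 268 = 392.
Iteration 4: 268 < 7290 holds -> i = 268 * 3 + 4 = 808, s = 392 + 808 = 1200.
Iteration 5: 808 < 7290 holds -> i = 808 * 3 + 4 = 2428, s = 1200 + 2428 = 3628.
Iteration 6: 2428 < 7290 holds -> i = 2428 * 3 + 4 = 7288, s = 3628 + 7288 = 10916.
Iteration 7: 7288 < 7290 holds -> i = 7288 * 3 + 4 = 21868, s = 10916 + 21868 = 32784.
Iteration 8: 21868 < 7290 fails; recursion stops.
SUM(s) = 8 + 36 + 124 + 392 + 1200 + 3628 + 10916 + 32784 = 49088.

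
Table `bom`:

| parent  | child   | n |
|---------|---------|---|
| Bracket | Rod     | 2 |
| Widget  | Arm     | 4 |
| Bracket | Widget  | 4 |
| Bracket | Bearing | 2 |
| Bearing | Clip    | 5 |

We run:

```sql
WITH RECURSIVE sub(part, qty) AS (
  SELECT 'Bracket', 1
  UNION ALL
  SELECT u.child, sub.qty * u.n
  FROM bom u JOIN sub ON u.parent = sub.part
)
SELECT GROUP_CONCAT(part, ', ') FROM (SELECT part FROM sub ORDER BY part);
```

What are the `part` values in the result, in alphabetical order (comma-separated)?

Arm, Bearing, Bracket, Clip, Rod, Widget

Base: (Bracket, qty=1).
Iteration 1: components of {Bracket} -> Bearing = 1*2 = 2, Rod = 1*2 = 2, Widget = 1*4 = 4.
Iteration 2: components of {Bearing,Rod,Widget} -> Arm = 4*4 = 16, Clip = 2*5 = 10.
Iteration 3: no further components; recursion stops.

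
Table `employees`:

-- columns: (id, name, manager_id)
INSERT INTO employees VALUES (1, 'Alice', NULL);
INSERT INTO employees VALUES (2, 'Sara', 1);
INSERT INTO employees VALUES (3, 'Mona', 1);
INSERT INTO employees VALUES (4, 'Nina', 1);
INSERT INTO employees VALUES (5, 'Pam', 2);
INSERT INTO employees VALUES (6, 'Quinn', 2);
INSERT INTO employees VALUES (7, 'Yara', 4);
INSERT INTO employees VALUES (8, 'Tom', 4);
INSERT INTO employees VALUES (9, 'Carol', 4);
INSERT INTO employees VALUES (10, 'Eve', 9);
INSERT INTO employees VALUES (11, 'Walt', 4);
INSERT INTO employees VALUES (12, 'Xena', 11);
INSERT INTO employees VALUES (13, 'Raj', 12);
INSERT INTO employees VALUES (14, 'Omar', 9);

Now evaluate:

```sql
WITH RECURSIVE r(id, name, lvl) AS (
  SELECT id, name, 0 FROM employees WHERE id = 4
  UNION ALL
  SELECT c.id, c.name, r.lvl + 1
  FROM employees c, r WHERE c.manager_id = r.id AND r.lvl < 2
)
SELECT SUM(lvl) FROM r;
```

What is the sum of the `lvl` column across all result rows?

Base: id=4 (Nina) at lvl 0.
Iteration 1: rows with manager_id in {4} -> Yara (id 7, lvl 1), Tom (id 8, lvl 1), Carol (id 9, lvl 1), Walt (id 11, lvl 1).
Iteration 2: rows with manager_id in {7,8,9,11} -> Eve (id 10, lvl 2), Xena (id 12, lvl 2), Omar (id 14, lvl 2).
Iteration 3: lvl < 2 fails for all current rows; recursion stops.
SUM(lvl) = 0 + 1 + 1 + 1 + 1 + 2 + 2 + 2 = 10.

10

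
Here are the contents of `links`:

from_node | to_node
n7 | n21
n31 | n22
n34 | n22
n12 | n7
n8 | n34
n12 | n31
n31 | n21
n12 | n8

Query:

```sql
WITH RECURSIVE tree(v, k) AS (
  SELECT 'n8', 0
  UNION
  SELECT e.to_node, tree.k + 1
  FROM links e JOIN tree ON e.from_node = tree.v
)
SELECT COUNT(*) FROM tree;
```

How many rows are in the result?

Base: (n8, k=0).
Iteration 1: edges from {n8} -> (n34, k=1).
Iteration 2: edges from {n34} -> (n22, k=2).
Iteration 3: no outgoing edges from {n22}; recursion stops.
Total rows emitted: 3.

3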